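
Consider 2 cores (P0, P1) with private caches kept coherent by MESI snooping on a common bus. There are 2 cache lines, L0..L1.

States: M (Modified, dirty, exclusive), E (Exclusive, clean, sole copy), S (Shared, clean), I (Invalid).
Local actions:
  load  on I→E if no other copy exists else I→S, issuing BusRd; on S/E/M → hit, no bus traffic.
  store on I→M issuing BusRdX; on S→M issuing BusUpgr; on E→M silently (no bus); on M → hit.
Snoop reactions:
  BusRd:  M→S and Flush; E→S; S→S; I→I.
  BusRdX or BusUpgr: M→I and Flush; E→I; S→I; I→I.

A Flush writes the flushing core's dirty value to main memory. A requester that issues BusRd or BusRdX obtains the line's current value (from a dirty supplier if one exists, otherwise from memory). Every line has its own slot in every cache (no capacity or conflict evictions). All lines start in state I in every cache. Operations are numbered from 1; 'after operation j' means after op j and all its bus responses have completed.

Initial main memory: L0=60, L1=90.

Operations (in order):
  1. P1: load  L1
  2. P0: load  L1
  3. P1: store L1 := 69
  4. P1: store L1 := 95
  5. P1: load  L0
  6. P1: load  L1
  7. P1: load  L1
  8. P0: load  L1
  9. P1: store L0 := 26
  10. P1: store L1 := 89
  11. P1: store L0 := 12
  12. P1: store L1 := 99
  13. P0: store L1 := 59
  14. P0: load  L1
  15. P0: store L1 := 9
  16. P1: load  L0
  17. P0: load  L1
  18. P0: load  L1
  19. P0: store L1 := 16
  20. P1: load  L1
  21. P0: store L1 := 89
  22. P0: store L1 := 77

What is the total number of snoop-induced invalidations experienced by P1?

invalidations = 2

[1] P1: load  L1 | P0:I, P1:E(90) | bus: BusRd
[2] P0: load  L1 | P0:S(90), P1:S(90) | bus: BusRd
[3] P1: store L1 := 69 | P0:I, P1:M(69) | bus: BusUpgr
[4] P1: store L1 := 95 | P0:I, P1:M(95) | bus: none
[5] P1: load  L0 | P0:I, P1:E(60) | bus: BusRd
[6] P1: load  L1 | P0:I, P1:M(95) | bus: none
[7] P1: load  L1 | P0:I, P1:M(95) | bus: none
[8] P0: load  L1 | P0:S(95), P1:S(95) | bus: BusRd,Flush
[9] P1: store L0 := 26 | P0:I, P1:M(26) | bus: none
[10] P1: store L1 := 89 | P0:I, P1:M(89) | bus: BusUpgr
[11] P1: store L0 := 12 | P0:I, P1:M(12) | bus: none
[12] P1: store L1 := 99 | P0:I, P1:M(99) | bus: none
[13] P0: store L1 := 59 | P0:M(59), P1:I | bus: BusRdX,Flush
[14] P0: load  L1 | P0:M(59), P1:I | bus: none
[15] P0: store L1 := 9 | P0:M(9), P1:I | bus: none
[16] P1: load  L0 | P0:I, P1:M(12) | bus: none
[17] P0: load  L1 | P0:M(9), P1:I | bus: none
[18] P0: load  L1 | P0:M(9), P1:I | bus: none
[19] P0: store L1 := 16 | P0:M(16), P1:I | bus: none
[20] P1: load  L1 | P0:S(16), P1:S(16) | bus: BusRd,Flush
[21] P0: store L1 := 89 | P0:M(89), P1:I | bus: BusUpgr
[22] P0: store L1 := 77 | P0:M(77), P1:I | bus: none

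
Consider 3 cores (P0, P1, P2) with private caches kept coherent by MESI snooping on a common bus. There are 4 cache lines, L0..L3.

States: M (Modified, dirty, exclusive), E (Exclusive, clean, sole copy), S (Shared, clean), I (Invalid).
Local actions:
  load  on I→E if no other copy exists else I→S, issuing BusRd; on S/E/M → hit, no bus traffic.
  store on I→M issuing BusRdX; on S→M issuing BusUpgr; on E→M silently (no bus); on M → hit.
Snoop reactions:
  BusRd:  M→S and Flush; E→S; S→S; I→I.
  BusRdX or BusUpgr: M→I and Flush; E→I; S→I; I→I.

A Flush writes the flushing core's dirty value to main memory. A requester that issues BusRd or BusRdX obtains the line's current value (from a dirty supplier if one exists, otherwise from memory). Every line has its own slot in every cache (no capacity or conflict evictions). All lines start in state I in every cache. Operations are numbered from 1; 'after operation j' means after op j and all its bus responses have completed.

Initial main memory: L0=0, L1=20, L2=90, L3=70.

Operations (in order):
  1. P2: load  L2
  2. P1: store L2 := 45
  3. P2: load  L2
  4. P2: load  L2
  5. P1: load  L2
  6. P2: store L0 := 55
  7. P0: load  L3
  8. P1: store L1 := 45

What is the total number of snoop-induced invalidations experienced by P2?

invalidations = 1

  op1 P2: load  L2 → I/I/E on L2; bus BusRd; mem=90
  op2 P1: store L2 := 45 → I/M/I on L2; bus BusRdX; mem=90
  op3 P2: load  L2 → I/S/S on L2; bus BusRd Flush; mem=45
  op4 P2: load  L2 → I/S/S on L2; bus (none); mem=45
  op5 P1: load  L2 → I/S/S on L2; bus (none); mem=45
  op6 P2: store L0 := 55 → I/I/M on L0; bus BusRdX; mem=0
  op7 P0: load  L3 → E/I/I on L3; bus BusRd; mem=70
  op8 P1: store L1 := 45 → I/M/I on L1; bus BusRdX; mem=20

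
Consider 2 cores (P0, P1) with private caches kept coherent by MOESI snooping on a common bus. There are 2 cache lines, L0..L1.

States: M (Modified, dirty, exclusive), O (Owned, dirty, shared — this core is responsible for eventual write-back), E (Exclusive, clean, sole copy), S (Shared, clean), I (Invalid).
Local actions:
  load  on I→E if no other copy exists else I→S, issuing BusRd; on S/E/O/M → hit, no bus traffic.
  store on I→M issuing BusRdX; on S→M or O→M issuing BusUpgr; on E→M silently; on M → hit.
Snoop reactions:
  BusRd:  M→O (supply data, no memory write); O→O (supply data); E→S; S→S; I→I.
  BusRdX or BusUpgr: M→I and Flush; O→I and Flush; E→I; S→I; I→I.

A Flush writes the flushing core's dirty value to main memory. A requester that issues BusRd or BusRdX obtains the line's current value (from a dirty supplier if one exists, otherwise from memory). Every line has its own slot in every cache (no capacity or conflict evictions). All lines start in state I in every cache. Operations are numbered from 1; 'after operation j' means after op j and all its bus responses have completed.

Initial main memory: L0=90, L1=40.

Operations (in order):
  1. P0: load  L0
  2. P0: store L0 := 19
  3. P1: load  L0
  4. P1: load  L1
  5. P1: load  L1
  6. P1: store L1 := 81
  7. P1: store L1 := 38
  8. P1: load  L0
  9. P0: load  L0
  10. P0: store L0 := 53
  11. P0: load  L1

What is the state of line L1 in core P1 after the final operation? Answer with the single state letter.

state = O

  op1 P0: load  L0 → E/I on L0; bus BusRd; mem=90
  op2 P0: store L0 := 19 → M/I on L0; bus (none); mem=90
  op3 P1: load  L0 → O/S on L0; bus BusRd; mem=90
  op4 P1: load  L1 → I/E on L1; bus BusRd; mem=40
  op5 P1: load  L1 → I/E on L1; bus (none); mem=40
  op6 P1: store L1 := 81 → I/M on L1; bus (none); mem=40
  op7 P1: store L1 := 38 → I/M on L1; bus (none); mem=40
  op8 P1: load  L0 → O/S on L0; bus (none); mem=90
  op9 P0: load  L0 → O/S on L0; bus (none); mem=90
  op10 P0: store L0 := 53 → M/I on L0; bus BusUpgr; mem=90
  op11 P0: load  L1 → S/O on L1; bus BusRd; mem=40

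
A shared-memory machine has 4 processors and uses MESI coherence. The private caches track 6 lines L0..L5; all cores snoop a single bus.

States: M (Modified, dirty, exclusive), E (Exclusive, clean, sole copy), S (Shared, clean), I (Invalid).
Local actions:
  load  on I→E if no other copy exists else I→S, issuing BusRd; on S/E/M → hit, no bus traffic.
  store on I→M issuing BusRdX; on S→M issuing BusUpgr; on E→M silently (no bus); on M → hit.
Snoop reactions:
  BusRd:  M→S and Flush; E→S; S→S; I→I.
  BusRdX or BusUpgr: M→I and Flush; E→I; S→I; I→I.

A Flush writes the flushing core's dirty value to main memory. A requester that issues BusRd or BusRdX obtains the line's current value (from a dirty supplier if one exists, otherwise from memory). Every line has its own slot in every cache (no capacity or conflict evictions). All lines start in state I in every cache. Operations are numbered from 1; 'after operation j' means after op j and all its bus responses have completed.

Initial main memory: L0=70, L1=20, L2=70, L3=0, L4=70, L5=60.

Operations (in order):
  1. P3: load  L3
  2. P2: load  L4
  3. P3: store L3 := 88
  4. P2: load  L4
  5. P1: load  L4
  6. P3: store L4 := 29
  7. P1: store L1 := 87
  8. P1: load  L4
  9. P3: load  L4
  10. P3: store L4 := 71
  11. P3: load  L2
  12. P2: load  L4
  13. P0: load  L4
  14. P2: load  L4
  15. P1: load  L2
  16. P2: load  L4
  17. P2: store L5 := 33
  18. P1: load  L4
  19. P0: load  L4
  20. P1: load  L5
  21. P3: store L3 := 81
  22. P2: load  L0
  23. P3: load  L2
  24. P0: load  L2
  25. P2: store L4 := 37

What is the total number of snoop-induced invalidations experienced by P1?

[1] P3: load  L3 | P0:I, P1:I, P2:I, P3:E(0) | bus: BusRd
[2] P2: load  L4 | P0:I, P1:I, P2:E(70), P3:I | bus: BusRd
[3] P3: store L3 := 88 | P0:I, P1:I, P2:I, P3:M(88) | bus: none
[4] P2: load  L4 | P0:I, P1:I, P2:E(70), P3:I | bus: none
[5] P1: load  L4 | P0:I, P1:S(70), P2:S(70), P3:I | bus: BusRd
[6] P3: store L4 := 29 | P0:I, P1:I, P2:I, P3:M(29) | bus: BusRdX
[7] P1: store L1 := 87 | P0:I, P1:M(87), P2:I, P3:I | bus: BusRdX
[8] P1: load  L4 | P0:I, P1:S(29), P2:I, P3:S(29) | bus: BusRd,Flush
[9] P3: load  L4 | P0:I, P1:S(29), P2:I, P3:S(29) | bus: none
[10] P3: store L4 := 71 | P0:I, P1:I, P2:I, P3:M(71) | bus: BusUpgr
[11] P3: load  L2 | P0:I, P1:I, P2:I, P3:E(70) | bus: BusRd
[12] P2: load  L4 | P0:I, P1:I, P2:S(71), P3:S(71) | bus: BusRd,Flush
[13] P0: load  L4 | P0:S(71), P1:I, P2:S(71), P3:S(71) | bus: BusRd
[14] P2: load  L4 | P0:S(71), P1:I, P2:S(71), P3:S(71) | bus: none
[15] P1: load  L2 | P0:I, P1:S(70), P2:I, P3:S(70) | bus: BusRd
[16] P2: load  L4 | P0:S(71), P1:I, P2:S(71), P3:S(71) | bus: none
[17] P2: store L5 := 33 | P0:I, P1:I, P2:M(33), P3:I | bus: BusRdX
[18] P1: load  L4 | P0:S(71), P1:S(71), P2:S(71), P3:S(71) | bus: BusRd
[19] P0: load  L4 | P0:S(71), P1:S(71), P2:S(71), P3:S(71) | bus: none
[20] P1: load  L5 | P0:I, P1:S(33), P2:S(33), P3:I | bus: BusRd,Flush
[21] P3: store L3 := 81 | P0:I, P1:I, P2:I, P3:M(81) | bus: none
[22] P2: load  L0 | P0:I, P1:I, P2:E(70), P3:I | bus: BusRd
[23] P3: load  L2 | P0:I, P1:S(70), P2:I, P3:S(70) | bus: none
[24] P0: load  L2 | P0:S(70), P1:S(70), P2:I, P3:S(70) | bus: BusRd
[25] P2: store L4 := 37 | P0:I, P1:I, P2:M(37), P3:I | bus: BusUpgr

invalidations = 3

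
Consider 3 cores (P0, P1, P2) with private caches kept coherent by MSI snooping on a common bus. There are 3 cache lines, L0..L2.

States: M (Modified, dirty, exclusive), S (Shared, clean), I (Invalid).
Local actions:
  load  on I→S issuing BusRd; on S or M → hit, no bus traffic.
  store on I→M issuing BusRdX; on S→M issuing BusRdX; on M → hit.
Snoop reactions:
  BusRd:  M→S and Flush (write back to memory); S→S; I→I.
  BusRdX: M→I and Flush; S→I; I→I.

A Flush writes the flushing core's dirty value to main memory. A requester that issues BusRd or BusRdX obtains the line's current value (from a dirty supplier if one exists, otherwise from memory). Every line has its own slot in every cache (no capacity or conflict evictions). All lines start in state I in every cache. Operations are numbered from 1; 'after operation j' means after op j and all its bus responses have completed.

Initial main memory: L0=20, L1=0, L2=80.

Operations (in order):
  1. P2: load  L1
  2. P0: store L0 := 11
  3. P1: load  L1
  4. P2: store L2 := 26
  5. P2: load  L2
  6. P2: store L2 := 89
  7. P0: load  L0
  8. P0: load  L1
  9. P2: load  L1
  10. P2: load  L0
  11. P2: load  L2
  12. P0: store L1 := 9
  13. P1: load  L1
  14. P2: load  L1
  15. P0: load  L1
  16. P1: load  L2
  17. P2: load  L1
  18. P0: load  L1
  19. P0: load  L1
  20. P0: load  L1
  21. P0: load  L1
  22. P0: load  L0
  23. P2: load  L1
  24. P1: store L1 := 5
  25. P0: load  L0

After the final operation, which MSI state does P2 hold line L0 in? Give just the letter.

  op1 P2: load  L1 → I/I/S on L1; bus BusRd; mem=0
  op2 P0: store L0 := 11 → M/I/I on L0; bus BusRdX; mem=20
  op3 P1: load  L1 → I/S/S on L1; bus BusRd; mem=0
  op4 P2: store L2 := 26 → I/I/M on L2; bus BusRdX; mem=80
  op5 P2: load  L2 → I/I/M on L2; bus (none); mem=80
  op6 P2: store L2 := 89 → I/I/M on L2; bus (none); mem=80
  op7 P0: load  L0 → M/I/I on L0; bus (none); mem=20
  op8 P0: load  L1 → S/S/S on L1; bus BusRd; mem=0
  op9 P2: load  L1 → S/S/S on L1; bus (none); mem=0
  op10 P2: load  L0 → S/I/S on L0; bus BusRd Flush; mem=11
  op11 P2: load  L2 → I/I/M on L2; bus (none); mem=80
  op12 P0: store L1 := 9 → M/I/I on L1; bus BusRdX; mem=0
  op13 P1: load  L1 → S/S/I on L1; bus BusRd Flush; mem=9
  op14 P2: load  L1 → S/S/S on L1; bus BusRd; mem=9
  op15 P0: load  L1 → S/S/S on L1; bus (none); mem=9
  op16 P1: load  L2 → I/S/S on L2; bus BusRd Flush; mem=89
  op17 P2: load  L1 → S/S/S on L1; bus (none); mem=9
  op18 P0: load  L1 → S/S/S on L1; bus (none); mem=9
  op19 P0: load  L1 → S/S/S on L1; bus (none); mem=9
  op20 P0: load  L1 → S/S/S on L1; bus (none); mem=9
  op21 P0: load  L1 → S/S/S on L1; bus (none); mem=9
  op22 P0: load  L0 → S/I/S on L0; bus (none); mem=11
  op23 P2: load  L1 → S/S/S on L1; bus (none); mem=9
  op24 P1: store L1 := 5 → I/M/I on L1; bus BusRdX; mem=9
  op25 P0: load  L0 → S/I/S on L0; bus (none); mem=11

state = S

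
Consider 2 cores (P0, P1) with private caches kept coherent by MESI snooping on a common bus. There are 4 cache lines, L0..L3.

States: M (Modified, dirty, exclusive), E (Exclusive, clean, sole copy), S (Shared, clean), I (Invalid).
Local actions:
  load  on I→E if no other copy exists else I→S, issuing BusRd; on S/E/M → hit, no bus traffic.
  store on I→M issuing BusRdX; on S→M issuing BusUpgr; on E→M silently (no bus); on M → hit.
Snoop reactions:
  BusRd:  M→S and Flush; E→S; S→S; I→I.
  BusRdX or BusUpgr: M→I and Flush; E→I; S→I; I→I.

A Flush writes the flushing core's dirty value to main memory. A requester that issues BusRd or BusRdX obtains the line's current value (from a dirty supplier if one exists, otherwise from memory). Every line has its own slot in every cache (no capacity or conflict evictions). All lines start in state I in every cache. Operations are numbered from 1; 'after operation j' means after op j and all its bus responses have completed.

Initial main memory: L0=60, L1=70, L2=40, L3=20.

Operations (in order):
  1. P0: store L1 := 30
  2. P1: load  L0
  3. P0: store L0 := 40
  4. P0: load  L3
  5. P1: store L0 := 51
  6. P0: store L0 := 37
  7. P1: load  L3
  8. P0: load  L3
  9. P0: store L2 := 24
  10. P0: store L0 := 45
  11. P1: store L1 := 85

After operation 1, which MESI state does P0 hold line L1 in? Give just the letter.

state = M

step 1: P0: store L1 := 30  ⟶  MI  (L1)  txn=BusRdX  M[L1]=70
step 2: P1: load  L0  ⟶  IE  (L0)  txn=BusRd  M[L0]=60
step 3: P0: store L0 := 40  ⟶  MI  (L0)  txn=BusRdX  M[L0]=60
step 4: P0: load  L3  ⟶  EI  (L3)  txn=BusRd  M[L3]=20
step 5: P1: store L0 := 51  ⟶  IM  (L0)  txn=BusRdX+Flush  M[L0]=40
step 6: P0: store L0 := 37  ⟶  MI  (L0)  txn=BusRdX+Flush  M[L0]=51
step 7: P1: load  L3  ⟶  SS  (L3)  txn=BusRd  M[L3]=20
step 8: P0: load  L3  ⟶  SS  (L3)  txn=∅  M[L3]=20
step 9: P0: store L2 := 24  ⟶  MI  (L2)  txn=BusRdX  M[L2]=40
step 10: P0: store L0 := 45  ⟶  MI  (L0)  txn=∅  M[L0]=51
step 11: P1: store L1 := 85  ⟶  IM  (L1)  txn=BusRdX+Flush  M[L1]=30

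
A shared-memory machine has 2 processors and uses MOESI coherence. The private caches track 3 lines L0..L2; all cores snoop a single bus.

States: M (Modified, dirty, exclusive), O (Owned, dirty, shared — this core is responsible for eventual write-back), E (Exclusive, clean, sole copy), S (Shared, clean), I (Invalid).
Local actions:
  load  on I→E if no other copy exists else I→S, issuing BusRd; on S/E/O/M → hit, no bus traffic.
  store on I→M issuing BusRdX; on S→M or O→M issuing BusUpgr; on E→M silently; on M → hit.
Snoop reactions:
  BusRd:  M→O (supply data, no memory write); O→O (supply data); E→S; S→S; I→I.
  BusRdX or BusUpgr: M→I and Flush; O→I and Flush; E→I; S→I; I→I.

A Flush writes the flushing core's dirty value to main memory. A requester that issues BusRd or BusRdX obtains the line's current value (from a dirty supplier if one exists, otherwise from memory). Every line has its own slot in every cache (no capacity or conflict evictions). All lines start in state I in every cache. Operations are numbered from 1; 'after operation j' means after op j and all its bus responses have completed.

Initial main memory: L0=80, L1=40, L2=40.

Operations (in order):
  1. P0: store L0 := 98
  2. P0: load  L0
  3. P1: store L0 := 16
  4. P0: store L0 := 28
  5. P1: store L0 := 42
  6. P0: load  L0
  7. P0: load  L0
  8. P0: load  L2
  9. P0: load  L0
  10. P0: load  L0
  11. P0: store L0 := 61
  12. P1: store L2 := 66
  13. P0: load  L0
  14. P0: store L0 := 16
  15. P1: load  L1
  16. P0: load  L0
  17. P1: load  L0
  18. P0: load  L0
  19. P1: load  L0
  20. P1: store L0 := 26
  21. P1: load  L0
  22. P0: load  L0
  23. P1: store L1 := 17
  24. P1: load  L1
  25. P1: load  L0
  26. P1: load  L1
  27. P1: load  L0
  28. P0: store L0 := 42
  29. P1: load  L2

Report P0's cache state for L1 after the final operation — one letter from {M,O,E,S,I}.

step 1: P0: store L0 := 98  ⟶  MI  (L0)  txn=BusRdX  M[L0]=80
step 2: P0: load  L0  ⟶  MI  (L0)  txn=∅  M[L0]=80
step 3: P1: store L0 := 16  ⟶  IM  (L0)  txn=BusRdX+Flush  M[L0]=98
step 4: P0: store L0 := 28  ⟶  MI  (L0)  txn=BusRdX+Flush  M[L0]=16
step 5: P1: store L0 := 42  ⟶  IM  (L0)  txn=BusRdX+Flush  M[L0]=28
step 6: P0: load  L0  ⟶  SO  (L0)  txn=BusRd  M[L0]=28
step 7: P0: load  L0  ⟶  SO  (L0)  txn=∅  M[L0]=28
step 8: P0: load  L2  ⟶  EI  (L2)  txn=BusRd  M[L2]=40
step 9: P0: load  L0  ⟶  SO  (L0)  txn=∅  M[L0]=28
step 10: P0: load  L0  ⟶  SO  (L0)  txn=∅  M[L0]=28
step 11: P0: store L0 := 61  ⟶  MI  (L0)  txn=BusUpgr+Flush  M[L0]=42
step 12: P1: store L2 := 66  ⟶  IM  (L2)  txn=BusRdX  M[L2]=40
step 13: P0: load  L0  ⟶  MI  (L0)  txn=∅  M[L0]=42
step 14: P0: store L0 := 16  ⟶  MI  (L0)  txn=∅  M[L0]=42
step 15: P1: load  L1  ⟶  IE  (L1)  txn=BusRd  M[L1]=40
step 16: P0: load  L0  ⟶  MI  (L0)  txn=∅  M[L0]=42
step 17: P1: load  L0  ⟶  OS  (L0)  txn=BusRd  M[L0]=42
step 18: P0: load  L0  ⟶  OS  (L0)  txn=∅  M[L0]=42
step 19: P1: load  L0  ⟶  OS  (L0)  txn=∅  M[L0]=42
step 20: P1: store L0 := 26  ⟶  IM  (L0)  txn=BusUpgr+Flush  M[L0]=16
step 21: P1: load  L0  ⟶  IM  (L0)  txn=∅  M[L0]=16
step 22: P0: load  L0  ⟶  SO  (L0)  txn=BusRd  M[L0]=16
step 23: P1: store L1 := 17  ⟶  IM  (L1)  txn=∅  M[L1]=40
step 24: P1: load  L1  ⟶  IM  (L1)  txn=∅  M[L1]=40
step 25: P1: load  L0  ⟶  SO  (L0)  txn=∅  M[L0]=16
step 26: P1: load  L1  ⟶  IM  (L1)  txn=∅  M[L1]=40
step 27: P1: load  L0  ⟶  SO  (L0)  txn=∅  M[L0]=16
step 28: P0: store L0 := 42  ⟶  MI  (L0)  txn=BusUpgr+Flush  M[L0]=26
step 29: P1: load  L2  ⟶  IM  (L2)  txn=∅  M[L2]=40

state = I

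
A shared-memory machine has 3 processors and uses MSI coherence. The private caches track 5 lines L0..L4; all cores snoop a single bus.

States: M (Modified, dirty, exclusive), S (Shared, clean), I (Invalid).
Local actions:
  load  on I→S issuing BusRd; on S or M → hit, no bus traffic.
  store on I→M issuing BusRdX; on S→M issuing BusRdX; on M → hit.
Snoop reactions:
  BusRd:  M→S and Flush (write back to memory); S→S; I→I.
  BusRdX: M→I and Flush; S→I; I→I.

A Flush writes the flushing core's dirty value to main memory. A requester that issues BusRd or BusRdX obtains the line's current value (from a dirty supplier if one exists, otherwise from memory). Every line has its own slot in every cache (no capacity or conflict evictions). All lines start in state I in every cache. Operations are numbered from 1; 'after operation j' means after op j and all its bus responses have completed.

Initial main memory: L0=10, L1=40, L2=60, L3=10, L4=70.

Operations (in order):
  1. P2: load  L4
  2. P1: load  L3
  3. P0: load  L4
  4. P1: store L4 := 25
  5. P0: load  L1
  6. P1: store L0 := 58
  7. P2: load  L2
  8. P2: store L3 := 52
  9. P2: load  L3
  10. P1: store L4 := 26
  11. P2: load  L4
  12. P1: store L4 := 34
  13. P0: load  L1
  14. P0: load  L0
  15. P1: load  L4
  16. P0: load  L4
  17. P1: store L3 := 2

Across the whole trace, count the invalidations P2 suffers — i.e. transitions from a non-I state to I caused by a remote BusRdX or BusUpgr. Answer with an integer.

1. P2: load  L4  bus=[BusRd]  L4: P0=I P1=I P2=S  mem[L4]=70
2. P1: load  L3  bus=[BusRd]  L3: P0=I P1=S P2=I  mem[L3]=10
3. P0: load  L4  bus=[BusRd]  L4: P0=S P1=I P2=S  mem[L4]=70
4. P1: store L4 := 25  bus=[BusRdX]  L4: P0=I P1=M P2=I  mem[L4]=70
5. P0: load  L1  bus=[BusRd]  L1: P0=S P1=I P2=I  mem[L1]=40
6. P1: store L0 := 58  bus=[BusRdX]  L0: P0=I P1=M P2=I  mem[L0]=10
7. P2: load  L2  bus=[BusRd]  L2: P0=I P1=I P2=S  mem[L2]=60
8. P2: store L3 := 52  bus=[BusRdX]  L3: P0=I P1=I P2=M  mem[L3]=10
9. P2: load  L3  bus=[-]  L3: P0=I P1=I P2=M  mem[L3]=10
10. P1: store L4 := 26  bus=[-]  L4: P0=I P1=M P2=I  mem[L4]=70
11. P2: load  L4  bus=[BusRd,Flush]  L4: P0=I P1=S P2=S  mem[L4]=26
12. P1: store L4 := 34  bus=[BusRdX]  L4: P0=I P1=M P2=I  mem[L4]=26
13. P0: load  L1  bus=[-]  L1: P0=S P1=I P2=I  mem[L1]=40
14. P0: load  L0  bus=[BusRd,Flush]  L0: P0=S P1=S P2=I  mem[L0]=58
15. P1: load  L4  bus=[-]  L4: P0=I P1=M P2=I  mem[L4]=26
16. P0: load  L4  bus=[BusRd,Flush]  L4: P0=S P1=S P2=I  mem[L4]=34
17. P1: store L3 := 2  bus=[BusRdX,Flush]  L3: P0=I P1=M P2=I  mem[L3]=52

invalidations = 3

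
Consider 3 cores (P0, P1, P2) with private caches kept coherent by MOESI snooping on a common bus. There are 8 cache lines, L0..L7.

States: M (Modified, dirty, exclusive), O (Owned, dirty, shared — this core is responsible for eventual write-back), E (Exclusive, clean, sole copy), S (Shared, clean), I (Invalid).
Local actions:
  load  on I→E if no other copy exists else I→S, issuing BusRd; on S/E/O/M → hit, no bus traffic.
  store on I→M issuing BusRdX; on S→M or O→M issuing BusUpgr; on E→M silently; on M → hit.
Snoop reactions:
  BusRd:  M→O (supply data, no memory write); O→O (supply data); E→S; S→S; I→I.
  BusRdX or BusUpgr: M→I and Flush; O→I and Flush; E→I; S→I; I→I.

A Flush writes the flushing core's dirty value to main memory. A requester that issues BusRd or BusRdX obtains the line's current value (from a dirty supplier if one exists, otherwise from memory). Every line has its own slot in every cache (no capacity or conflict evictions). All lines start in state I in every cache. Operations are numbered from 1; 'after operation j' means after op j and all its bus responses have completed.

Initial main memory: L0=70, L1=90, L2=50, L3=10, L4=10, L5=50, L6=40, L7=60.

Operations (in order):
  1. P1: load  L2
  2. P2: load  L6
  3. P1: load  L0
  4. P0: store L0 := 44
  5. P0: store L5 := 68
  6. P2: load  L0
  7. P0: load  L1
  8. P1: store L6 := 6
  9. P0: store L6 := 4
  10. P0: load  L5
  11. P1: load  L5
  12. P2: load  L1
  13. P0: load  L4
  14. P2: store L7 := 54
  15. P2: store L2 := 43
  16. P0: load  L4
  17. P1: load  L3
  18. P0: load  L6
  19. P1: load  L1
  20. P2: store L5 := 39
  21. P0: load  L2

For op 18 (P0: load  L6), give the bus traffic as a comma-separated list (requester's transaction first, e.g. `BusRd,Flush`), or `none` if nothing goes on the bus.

  op1 P1: load  L2 → I/E/I on L2; bus BusRd; mem=50
  op2 P2: load  L6 → I/I/E on L6; bus BusRd; mem=40
  op3 P1: load  L0 → I/E/I on L0; bus BusRd; mem=70
  op4 P0: store L0 := 44 → M/I/I on L0; bus BusRdX; mem=70
  op5 P0: store L5 := 68 → M/I/I on L5; bus BusRdX; mem=50
  op6 P2: load  L0 → O/I/S on L0; bus BusRd; mem=70
  op7 P0: load  L1 → E/I/I on L1; bus BusRd; mem=90
  op8 P1: store L6 := 6 → I/M/I on L6; bus BusRdX; mem=40
  op9 P0: store L6 := 4 → M/I/I on L6; bus BusRdX Flush; mem=6
  op10 P0: load  L5 → M/I/I on L5; bus (none); mem=50
  op11 P1: load  L5 → O/S/I on L5; bus BusRd; mem=50
  op12 P2: load  L1 → S/I/S on L1; bus BusRd; mem=90
  op13 P0: load  L4 → E/I/I on L4; bus BusRd; mem=10
  op14 P2: store L7 := 54 → I/I/M on L7; bus BusRdX; mem=60
  op15 P2: store L2 := 43 → I/I/M on L2; bus BusRdX; mem=50
  op16 P0: load  L4 → E/I/I on L4; bus (none); mem=10
  op17 P1: load  L3 → I/E/I on L3; bus BusRd; mem=10
  op18 P0: load  L6 → M/I/I on L6; bus (none); mem=6
  op19 P1: load  L1 → S/S/S on L1; bus BusRd; mem=90
  op20 P2: store L5 := 39 → I/I/M on L5; bus BusRdX Flush; mem=68
  op21 P0: load  L2 → S/I/O on L2; bus BusRd; mem=50

bus = none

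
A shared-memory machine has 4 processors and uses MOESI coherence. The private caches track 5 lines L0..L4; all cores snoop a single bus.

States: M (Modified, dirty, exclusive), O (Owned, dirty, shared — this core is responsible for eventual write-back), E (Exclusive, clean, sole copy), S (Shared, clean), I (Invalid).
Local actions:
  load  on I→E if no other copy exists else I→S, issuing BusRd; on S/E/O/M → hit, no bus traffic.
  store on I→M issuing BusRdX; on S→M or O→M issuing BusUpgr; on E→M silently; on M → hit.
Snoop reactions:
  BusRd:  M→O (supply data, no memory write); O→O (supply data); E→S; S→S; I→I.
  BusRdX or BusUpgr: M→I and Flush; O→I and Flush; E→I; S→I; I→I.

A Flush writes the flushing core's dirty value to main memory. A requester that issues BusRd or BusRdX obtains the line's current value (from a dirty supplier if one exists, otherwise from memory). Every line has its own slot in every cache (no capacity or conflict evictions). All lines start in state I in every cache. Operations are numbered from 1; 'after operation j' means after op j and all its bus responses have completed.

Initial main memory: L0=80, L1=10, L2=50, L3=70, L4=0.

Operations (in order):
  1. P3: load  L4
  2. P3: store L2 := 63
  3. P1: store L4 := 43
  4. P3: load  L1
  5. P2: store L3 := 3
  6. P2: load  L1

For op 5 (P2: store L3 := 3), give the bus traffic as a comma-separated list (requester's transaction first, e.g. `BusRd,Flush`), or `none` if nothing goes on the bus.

bus = BusRdX

[1] P3: load  L4 | P0:I, P1:I, P2:I, P3:E(0) | bus: BusRd
[2] P3: store L2 := 63 | P0:I, P1:I, P2:I, P3:M(63) | bus: BusRdX
[3] P1: store L4 := 43 | P0:I, P1:M(43), P2:I, P3:I | bus: BusRdX
[4] P3: load  L1 | P0:I, P1:I, P2:I, P3:E(10) | bus: BusRd
[5] P2: store L3 := 3 | P0:I, P1:I, P2:M(3), P3:I | bus: BusRdX
[6] P2: load  L1 | P0:I, P1:I, P2:S(10), P3:S(10) | bus: BusRd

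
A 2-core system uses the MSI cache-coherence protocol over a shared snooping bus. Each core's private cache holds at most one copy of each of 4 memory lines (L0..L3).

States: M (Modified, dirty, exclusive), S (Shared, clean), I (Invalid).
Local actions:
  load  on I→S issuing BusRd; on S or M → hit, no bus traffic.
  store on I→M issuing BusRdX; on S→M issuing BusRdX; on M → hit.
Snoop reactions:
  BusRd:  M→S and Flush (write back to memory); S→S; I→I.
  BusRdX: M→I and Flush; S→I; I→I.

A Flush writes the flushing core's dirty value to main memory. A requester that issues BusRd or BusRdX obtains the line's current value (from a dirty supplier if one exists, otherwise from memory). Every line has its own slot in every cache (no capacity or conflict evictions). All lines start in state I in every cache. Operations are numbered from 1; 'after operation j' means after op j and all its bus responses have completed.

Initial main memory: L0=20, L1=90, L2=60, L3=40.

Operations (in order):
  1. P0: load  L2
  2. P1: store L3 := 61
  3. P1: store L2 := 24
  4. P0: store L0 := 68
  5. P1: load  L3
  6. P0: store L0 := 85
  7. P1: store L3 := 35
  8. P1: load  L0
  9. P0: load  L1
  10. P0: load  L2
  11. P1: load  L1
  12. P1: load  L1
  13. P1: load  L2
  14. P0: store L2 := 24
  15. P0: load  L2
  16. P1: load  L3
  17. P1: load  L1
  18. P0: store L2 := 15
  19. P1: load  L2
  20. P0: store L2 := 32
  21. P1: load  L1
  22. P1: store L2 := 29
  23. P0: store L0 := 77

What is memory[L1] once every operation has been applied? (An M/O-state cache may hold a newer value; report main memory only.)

step 1: P0: load  L2  ⟶  SI  (L2)  txn=BusRd  M[L2]=60
step 2: P1: store L3 := 61  ⟶  IM  (L3)  txn=BusRdX  M[L3]=40
step 3: P1: store L2 := 24  ⟶  IM  (L2)  txn=BusRdX  M[L2]=60
step 4: P0: store L0 := 68  ⟶  MI  (L0)  txn=BusRdX  M[L0]=20
step 5: P1: load  L3  ⟶  IM  (L3)  txn=∅  M[L3]=40
step 6: P0: store L0 := 85  ⟶  MI  (L0)  txn=∅  M[L0]=20
step 7: P1: store L3 := 35  ⟶  IM  (L3)  txn=∅  M[L3]=40
step 8: P1: load  L0  ⟶  SS  (L0)  txn=BusRd+Flush  M[L0]=85
step 9: P0: load  L1  ⟶  SI  (L1)  txn=BusRd  M[L1]=90
step 10: P0: load  L2  ⟶  SS  (L2)  txn=BusRd+Flush  M[L2]=24
step 11: P1: load  L1  ⟶  SS  (L1)  txn=BusRd  M[L1]=90
step 12: P1: load  L1  ⟶  SS  (L1)  txn=∅  M[L1]=90
step 13: P1: load  L2  ⟶  SS  (L2)  txn=∅  M[L2]=24
step 14: P0: store L2 := 24  ⟶  MI  (L2)  txn=BusRdX  M[L2]=24
step 15: P0: load  L2  ⟶  MI  (L2)  txn=∅  M[L2]=24
step 16: P1: load  L3  ⟶  IM  (L3)  txn=∅  M[L3]=40
step 17: P1: load  L1  ⟶  SS  (L1)  txn=∅  M[L1]=90
step 18: P0: store L2 := 15  ⟶  MI  (L2)  txn=∅  M[L2]=24
step 19: P1: load  L2  ⟶  SS  (L2)  txn=BusRd+Flush  M[L2]=15
step 20: P0: store L2 := 32  ⟶  MI  (L2)  txn=BusRdX  M[L2]=15
step 21: P1: load  L1  ⟶  SS  (L1)  txn=∅  M[L1]=90
step 22: P1: store L2 := 29  ⟶  IM  (L2)  txn=BusRdX+Flush  M[L2]=32
step 23: P0: store L0 := 77  ⟶  MI  (L0)  txn=BusRdX  M[L0]=85

memory[L1] = 90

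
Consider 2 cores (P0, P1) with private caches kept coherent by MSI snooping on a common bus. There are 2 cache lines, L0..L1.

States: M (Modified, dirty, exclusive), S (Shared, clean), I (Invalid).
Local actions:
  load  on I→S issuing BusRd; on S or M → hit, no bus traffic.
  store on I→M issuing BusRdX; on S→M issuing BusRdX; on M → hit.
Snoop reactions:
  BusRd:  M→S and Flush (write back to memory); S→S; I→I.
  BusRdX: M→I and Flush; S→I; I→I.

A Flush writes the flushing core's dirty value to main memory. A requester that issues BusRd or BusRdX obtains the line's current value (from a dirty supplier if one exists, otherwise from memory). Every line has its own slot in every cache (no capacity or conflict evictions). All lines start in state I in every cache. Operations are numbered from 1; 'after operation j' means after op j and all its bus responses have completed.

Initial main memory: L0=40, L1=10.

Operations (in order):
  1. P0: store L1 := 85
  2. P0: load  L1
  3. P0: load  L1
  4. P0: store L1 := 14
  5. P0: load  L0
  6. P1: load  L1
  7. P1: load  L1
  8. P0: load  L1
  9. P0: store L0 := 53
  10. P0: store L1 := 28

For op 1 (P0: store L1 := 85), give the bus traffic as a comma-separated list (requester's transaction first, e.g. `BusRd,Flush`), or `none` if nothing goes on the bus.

bus = BusRdX

1. P0: store L1 := 85  bus=[BusRdX]  L1: P0=M P1=I  mem[L1]=10
2. P0: load  L1  bus=[-]  L1: P0=M P1=I  mem[L1]=10
3. P0: load  L1  bus=[-]  L1: P0=M P1=I  mem[L1]=10
4. P0: store L1 := 14  bus=[-]  L1: P0=M P1=I  mem[L1]=10
5. P0: load  L0  bus=[BusRd]  L0: P0=S P1=I  mem[L0]=40
6. P1: load  L1  bus=[BusRd,Flush]  L1: P0=S P1=S  mem[L1]=14
7. P1: load  L1  bus=[-]  L1: P0=S P1=S  mem[L1]=14
8. P0: load  L1  bus=[-]  L1: P0=S P1=S  mem[L1]=14
9. P0: store L0 := 53  bus=[BusRdX]  L0: P0=M P1=I  mem[L0]=40
10. P0: store L1 := 28  bus=[BusRdX]  L1: P0=M P1=I  mem[L1]=14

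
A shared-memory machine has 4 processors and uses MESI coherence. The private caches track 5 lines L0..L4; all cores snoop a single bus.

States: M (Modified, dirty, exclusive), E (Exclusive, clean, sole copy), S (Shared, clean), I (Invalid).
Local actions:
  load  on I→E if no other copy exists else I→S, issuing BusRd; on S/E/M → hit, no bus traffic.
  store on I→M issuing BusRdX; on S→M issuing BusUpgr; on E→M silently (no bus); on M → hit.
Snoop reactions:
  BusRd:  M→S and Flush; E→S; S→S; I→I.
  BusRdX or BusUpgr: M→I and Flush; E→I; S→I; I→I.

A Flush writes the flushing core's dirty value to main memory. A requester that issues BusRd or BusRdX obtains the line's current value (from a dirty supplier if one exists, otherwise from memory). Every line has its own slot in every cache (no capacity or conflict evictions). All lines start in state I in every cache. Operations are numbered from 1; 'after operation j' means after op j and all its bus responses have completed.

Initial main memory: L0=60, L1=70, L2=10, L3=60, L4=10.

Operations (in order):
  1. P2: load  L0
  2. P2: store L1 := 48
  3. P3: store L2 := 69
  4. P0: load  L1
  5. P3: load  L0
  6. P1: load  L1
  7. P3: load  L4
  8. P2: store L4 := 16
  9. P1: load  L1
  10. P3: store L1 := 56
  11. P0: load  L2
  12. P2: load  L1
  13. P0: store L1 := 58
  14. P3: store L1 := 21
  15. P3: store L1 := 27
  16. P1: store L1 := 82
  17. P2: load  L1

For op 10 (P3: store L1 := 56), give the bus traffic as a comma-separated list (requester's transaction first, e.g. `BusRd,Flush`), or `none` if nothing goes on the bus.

step 1: P2: load  L0  ⟶  IIEI  (L0)  txn=BusRd  M[L0]=60
step 2: P2: store L1 := 48  ⟶  IIMI  (L1)  txn=BusRdX  M[L1]=70
step 3: P3: store L2 := 69  ⟶  IIIM  (L2)  txn=BusRdX  M[L2]=10
step 4: P0: load  L1  ⟶  SISI  (L1)  txn=BusRd+Flush  M[L1]=48
step 5: P3: load  L0  ⟶  IISS  (L0)  txn=BusRd  M[L0]=60
step 6: P1: load  L1  ⟶  SSSI  (L1)  txn=BusRd  M[L1]=48
step 7: P3: load  L4  ⟶  IIIE  (L4)  txn=BusRd  M[L4]=10
step 8: P2: store L4 := 16  ⟶  IIMI  (L4)  txn=BusRdX  M[L4]=10
step 9: P1: load  L1  ⟶  SSSI  (L1)  txn=∅  M[L1]=48
step 10: P3: store L1 := 56  ⟶  IIIM  (L1)  txn=BusRdX  M[L1]=48
step 11: P0: load  L2  ⟶  SIIS  (L2)  txn=BusRd+Flush  M[L2]=69
step 12: P2: load  L1  ⟶  IISS  (L1)  txn=BusRd+Flush  M[L1]=56
step 13: P0: store L1 := 58  ⟶  MIII  (L1)  txn=BusRdX  M[L1]=56
step 14: P3: store L1 := 21  ⟶  IIIM  (L1)  txn=BusRdX+Flush  M[L1]=58
step 15: P3: store L1 := 27  ⟶  IIIM  (L1)  txn=∅  M[L1]=58
step 16: P1: store L1 := 82  ⟶  IMII  (L1)  txn=BusRdX+Flush  M[L1]=27
step 17: P2: load  L1  ⟶  ISSI  (L1)  txn=BusRd+Flush  M[L1]=82

bus = BusRdX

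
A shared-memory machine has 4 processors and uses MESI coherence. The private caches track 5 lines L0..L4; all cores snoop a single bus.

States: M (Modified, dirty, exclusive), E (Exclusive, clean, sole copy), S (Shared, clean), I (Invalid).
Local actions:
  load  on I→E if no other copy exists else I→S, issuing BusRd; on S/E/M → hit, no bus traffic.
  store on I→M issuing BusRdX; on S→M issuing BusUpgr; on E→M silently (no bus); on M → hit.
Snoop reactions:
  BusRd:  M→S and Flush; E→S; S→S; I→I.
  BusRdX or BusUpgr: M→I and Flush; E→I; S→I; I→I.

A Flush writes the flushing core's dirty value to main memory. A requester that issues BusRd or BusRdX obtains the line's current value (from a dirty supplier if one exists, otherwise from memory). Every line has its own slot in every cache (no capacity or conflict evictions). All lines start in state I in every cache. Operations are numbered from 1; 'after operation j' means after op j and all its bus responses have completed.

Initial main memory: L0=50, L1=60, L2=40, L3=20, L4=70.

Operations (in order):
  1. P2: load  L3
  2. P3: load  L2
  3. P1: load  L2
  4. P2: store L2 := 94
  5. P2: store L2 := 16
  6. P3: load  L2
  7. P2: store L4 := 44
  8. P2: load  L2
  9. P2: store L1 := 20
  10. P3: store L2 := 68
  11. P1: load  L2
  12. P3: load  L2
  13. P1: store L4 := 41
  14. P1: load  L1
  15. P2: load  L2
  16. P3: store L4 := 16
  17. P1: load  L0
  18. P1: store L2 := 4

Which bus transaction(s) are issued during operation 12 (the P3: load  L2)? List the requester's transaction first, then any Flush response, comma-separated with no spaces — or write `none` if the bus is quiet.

bus = none

  op1 P2: load  L3 → I/I/E/I on L3; bus BusRd; mem=20
  op2 P3: load  L2 → I/I/I/E on L2; bus BusRd; mem=40
  op3 P1: load  L2 → I/S/I/S on L2; bus BusRd; mem=40
  op4 P2: store L2 := 94 → I/I/M/I on L2; bus BusRdX; mem=40
  op5 P2: store L2 := 16 → I/I/M/I on L2; bus (none); mem=40
  op6 P3: load  L2 → I/I/S/S on L2; bus BusRd Flush; mem=16
  op7 P2: store L4 := 44 → I/I/M/I on L4; bus BusRdX; mem=70
  op8 P2: load  L2 → I/I/S/S on L2; bus (none); mem=16
  op9 P2: store L1 := 20 → I/I/M/I on L1; bus BusRdX; mem=60
  op10 P3: store L2 := 68 → I/I/I/M on L2; bus BusUpgr; mem=16
  op11 P1: load  L2 → I/S/I/S on L2; bus BusRd Flush; mem=68
  op12 P3: load  L2 → I/S/I/S on L2; bus (none); mem=68
  op13 P1: store L4 := 41 → I/M/I/I on L4; bus BusRdX Flush; mem=44
  op14 P1: load  L1 → I/S/S/I on L1; bus BusRd Flush; mem=20
  op15 P2: load  L2 → I/S/S/S on L2; bus BusRd; mem=68
  op16 P3: store L4 := 16 → I/I/I/M on L4; bus BusRdX Flush; mem=41
  op17 P1: load  L0 → I/E/I/I on L0; bus BusRd; mem=50
  op18 P1: store L2 := 4 → I/M/I/I on L2; bus BusUpgr; mem=68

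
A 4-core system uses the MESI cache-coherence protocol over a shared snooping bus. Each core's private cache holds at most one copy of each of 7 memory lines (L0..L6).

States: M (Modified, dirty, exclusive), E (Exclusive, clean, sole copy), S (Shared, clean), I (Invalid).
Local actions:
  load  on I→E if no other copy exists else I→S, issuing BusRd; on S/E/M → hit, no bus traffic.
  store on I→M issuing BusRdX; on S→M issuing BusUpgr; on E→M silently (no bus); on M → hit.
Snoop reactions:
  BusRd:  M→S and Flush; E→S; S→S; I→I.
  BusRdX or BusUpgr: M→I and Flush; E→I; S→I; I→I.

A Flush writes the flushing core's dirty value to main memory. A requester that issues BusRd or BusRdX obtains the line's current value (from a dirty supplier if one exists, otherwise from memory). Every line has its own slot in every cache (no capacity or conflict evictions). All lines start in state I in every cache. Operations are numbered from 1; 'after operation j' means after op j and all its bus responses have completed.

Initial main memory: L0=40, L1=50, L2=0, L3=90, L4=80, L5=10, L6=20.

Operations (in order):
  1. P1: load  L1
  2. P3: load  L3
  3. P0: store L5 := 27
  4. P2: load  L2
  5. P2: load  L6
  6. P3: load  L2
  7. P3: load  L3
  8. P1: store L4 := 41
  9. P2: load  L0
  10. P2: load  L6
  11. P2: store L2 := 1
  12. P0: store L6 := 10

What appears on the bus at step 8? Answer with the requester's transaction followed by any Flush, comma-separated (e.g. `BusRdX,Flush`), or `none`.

bus = BusRdX

  op1 P1: load  L1 → I/E/I/I on L1; bus BusRd; mem=50
  op2 P3: load  L3 → I/I/I/E on L3; bus BusRd; mem=90
  op3 P0: store L5 := 27 → M/I/I/I on L5; bus BusRdX; mem=10
  op4 P2: load  L2 → I/I/E/I on L2; bus BusRd; mem=0
  op5 P2: load  L6 → I/I/E/I on L6; bus BusRd; mem=20
  op6 P3: load  L2 → I/I/S/S on L2; bus BusRd; mem=0
  op7 P3: load  L3 → I/I/I/E on L3; bus (none); mem=90
  op8 P1: store L4 := 41 → I/M/I/I on L4; bus BusRdX; mem=80
  op9 P2: load  L0 → I/I/E/I on L0; bus BusRd; mem=40
  op10 P2: load  L6 → I/I/E/I on L6; bus (none); mem=20
  op11 P2: store L2 := 1 → I/I/M/I on L2; bus BusUpgr; mem=0
  op12 P0: store L6 := 10 → M/I/I/I on L6; bus BusRdX; mem=20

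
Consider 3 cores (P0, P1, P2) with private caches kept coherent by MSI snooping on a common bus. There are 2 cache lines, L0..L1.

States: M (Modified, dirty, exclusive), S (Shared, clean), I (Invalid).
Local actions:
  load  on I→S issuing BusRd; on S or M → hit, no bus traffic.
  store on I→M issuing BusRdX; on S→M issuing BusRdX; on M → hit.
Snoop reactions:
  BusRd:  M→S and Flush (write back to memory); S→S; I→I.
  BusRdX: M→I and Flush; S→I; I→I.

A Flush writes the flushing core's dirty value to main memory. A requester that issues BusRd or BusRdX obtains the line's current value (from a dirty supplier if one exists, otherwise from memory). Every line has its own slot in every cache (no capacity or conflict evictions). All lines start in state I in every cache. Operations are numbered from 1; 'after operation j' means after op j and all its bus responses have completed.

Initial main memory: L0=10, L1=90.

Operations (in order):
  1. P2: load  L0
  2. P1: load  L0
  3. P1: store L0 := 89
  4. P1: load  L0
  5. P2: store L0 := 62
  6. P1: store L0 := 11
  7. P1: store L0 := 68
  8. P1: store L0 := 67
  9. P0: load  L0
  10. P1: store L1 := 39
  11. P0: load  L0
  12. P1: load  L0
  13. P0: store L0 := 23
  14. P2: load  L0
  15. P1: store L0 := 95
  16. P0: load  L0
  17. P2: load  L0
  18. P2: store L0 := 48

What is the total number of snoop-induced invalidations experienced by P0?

invalidations = 2

  op1 P2: load  L0 → I/I/S on L0; bus BusRd; mem=10
  op2 P1: load  L0 → I/S/S on L0; bus BusRd; mem=10
  op3 P1: store L0 := 89 → I/M/I on L0; bus BusRdX; mem=10
  op4 P1: load  L0 → I/M/I on L0; bus (none); mem=10
  op5 P2: store L0 := 62 → I/I/M on L0; bus BusRdX Flush; mem=89
  op6 P1: store L0 := 11 → I/M/I on L0; bus BusRdX Flush; mem=62
  op7 P1: store L0 := 68 → I/M/I on L0; bus (none); mem=62
  op8 P1: store L0 := 67 → I/M/I on L0; bus (none); mem=62
  op9 P0: load  L0 → S/S/I on L0; bus BusRd Flush; mem=67
  op10 P1: store L1 := 39 → I/M/I on L1; bus BusRdX; mem=90
  op11 P0: load  L0 → S/S/I on L0; bus (none); mem=67
  op12 P1: load  L0 → S/S/I on L0; bus (none); mem=67
  op13 P0: store L0 := 23 → M/I/I on L0; bus BusRdX; mem=67
  op14 P2: load  L0 → S/I/S on L0; bus BusRd Flush; mem=23
  op15 P1: store L0 := 95 → I/M/I on L0; bus BusRdX; mem=23
  op16 P0: load  L0 → S/S/I on L0; bus BusRd Flush; mem=95
  op17 P2: load  L0 → S/S/S on L0; bus BusRd; mem=95
  op18 P2: store L0 := 48 → I/I/M on L0; bus BusRdX; mem=95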